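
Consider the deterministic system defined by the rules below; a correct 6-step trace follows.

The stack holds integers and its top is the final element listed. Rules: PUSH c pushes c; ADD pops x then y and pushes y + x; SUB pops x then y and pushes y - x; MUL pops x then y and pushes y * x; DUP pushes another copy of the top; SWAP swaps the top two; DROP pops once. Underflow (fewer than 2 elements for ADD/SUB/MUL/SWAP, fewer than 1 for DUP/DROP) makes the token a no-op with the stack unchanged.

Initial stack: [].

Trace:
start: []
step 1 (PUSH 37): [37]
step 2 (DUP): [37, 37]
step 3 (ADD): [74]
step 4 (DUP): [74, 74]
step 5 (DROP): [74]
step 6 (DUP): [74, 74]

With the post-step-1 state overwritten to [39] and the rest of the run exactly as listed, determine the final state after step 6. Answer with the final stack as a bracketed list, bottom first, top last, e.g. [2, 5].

[78, 78]

state after step 1 := [39]
step 2 (DUP): [39, 39]
step 3 (ADD): [78]
step 4 (DUP): [78, 78]
step 5 (DROP): [78]
step 6 (DUP): [78, 78]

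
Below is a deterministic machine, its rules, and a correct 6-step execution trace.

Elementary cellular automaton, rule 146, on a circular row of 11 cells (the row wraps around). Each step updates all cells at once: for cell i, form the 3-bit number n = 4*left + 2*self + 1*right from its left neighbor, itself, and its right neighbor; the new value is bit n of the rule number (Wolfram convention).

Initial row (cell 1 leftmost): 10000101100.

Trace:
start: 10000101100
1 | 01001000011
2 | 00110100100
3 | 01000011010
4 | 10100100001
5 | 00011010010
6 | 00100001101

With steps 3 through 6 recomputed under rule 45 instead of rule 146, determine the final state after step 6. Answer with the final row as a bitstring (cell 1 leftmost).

(re-executing steps 3..6 under rule 45; state before step 3: 00110100100)
3 | 10101100101
4 | 01111000111
5 | 11000010100
6 | 10011011100

10011011100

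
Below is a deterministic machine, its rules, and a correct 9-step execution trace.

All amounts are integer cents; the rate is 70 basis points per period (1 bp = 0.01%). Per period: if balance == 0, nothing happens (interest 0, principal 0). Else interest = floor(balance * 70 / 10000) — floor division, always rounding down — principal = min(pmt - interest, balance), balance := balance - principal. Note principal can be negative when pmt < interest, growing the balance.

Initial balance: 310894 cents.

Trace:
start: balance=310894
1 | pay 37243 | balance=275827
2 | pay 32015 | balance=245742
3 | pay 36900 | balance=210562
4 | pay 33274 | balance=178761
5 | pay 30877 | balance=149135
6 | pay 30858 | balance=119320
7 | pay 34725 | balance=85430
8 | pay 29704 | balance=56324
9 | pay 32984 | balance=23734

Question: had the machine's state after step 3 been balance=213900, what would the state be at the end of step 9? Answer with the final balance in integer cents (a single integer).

27215

state after step 3 := balance=213900
4 | pay 33274 | balance=182123
5 | pay 30877 | balance=152520
6 | pay 30858 | balance=122729
7 | pay 34725 | balance=88863
8 | pay 29704 | balance=59781
9 | pay 32984 | balance=27215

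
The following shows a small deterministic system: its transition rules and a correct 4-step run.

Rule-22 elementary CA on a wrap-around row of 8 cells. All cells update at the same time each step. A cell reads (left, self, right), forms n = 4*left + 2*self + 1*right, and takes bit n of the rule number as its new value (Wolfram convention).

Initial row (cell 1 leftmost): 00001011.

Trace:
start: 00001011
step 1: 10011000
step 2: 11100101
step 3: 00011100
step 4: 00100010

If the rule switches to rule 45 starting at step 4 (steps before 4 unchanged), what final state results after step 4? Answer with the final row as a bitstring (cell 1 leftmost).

(re-executing step 4 under rule 45; state before step 4: 00011100)
step 4: 11010001

11010001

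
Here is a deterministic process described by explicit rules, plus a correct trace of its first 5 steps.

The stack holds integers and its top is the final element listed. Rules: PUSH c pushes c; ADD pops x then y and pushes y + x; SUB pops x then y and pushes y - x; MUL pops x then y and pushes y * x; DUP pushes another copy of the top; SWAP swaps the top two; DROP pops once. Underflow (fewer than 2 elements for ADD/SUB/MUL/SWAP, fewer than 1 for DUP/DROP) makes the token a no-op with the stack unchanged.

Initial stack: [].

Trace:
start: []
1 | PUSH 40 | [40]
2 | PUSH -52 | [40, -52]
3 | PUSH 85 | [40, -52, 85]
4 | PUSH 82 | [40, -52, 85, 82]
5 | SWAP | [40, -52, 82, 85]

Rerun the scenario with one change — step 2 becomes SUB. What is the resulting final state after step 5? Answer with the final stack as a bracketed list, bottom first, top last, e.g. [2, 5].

[40, 82, 85]

(re-executing from step 2 with the substitution; state before step 2: [40])
2 | SUB | [40]
3 | PUSH 85 | [40, 85]
4 | PUSH 82 | [40, 85, 82]
5 | SWAP | [40, 82, 85]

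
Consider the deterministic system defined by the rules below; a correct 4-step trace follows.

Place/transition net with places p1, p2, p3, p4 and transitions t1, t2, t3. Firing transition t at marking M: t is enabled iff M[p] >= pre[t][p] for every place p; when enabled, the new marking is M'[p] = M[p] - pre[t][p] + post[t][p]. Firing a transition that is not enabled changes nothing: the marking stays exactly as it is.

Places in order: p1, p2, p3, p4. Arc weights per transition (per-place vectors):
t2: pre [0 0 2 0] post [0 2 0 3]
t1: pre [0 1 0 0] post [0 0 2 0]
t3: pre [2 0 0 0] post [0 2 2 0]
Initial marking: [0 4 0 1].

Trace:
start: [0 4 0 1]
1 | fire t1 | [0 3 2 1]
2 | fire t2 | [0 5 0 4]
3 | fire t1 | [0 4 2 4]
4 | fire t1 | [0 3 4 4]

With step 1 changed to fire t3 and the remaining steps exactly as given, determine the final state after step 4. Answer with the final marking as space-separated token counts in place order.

0 2 4 1

(re-executing from step 1 with the substitution; state before step 1: [0 4 0 1])
1 | fire t3 | [0 4 0 1]
2 | fire t2 | [0 4 0 1]
3 | fire t1 | [0 3 2 1]
4 | fire t1 | [0 2 4 1]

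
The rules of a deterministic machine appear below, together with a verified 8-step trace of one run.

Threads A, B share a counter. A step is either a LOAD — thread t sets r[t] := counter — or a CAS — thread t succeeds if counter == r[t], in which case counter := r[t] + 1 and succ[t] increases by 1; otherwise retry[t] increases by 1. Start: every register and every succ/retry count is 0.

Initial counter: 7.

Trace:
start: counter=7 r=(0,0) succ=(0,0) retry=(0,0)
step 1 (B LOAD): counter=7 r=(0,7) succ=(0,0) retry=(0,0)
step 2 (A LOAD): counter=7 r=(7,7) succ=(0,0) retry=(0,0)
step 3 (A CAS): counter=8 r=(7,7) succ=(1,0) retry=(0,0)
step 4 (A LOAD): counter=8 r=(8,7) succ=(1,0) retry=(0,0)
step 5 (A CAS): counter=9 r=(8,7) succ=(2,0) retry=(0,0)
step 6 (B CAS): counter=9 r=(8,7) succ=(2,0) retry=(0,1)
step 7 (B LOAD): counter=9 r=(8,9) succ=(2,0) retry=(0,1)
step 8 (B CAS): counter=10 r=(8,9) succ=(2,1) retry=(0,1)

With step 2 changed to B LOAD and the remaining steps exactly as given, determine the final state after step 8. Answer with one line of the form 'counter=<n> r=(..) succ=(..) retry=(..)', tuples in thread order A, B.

(re-executing from step 2 with the substitution; state before step 2: counter=7 r=(0,7) succ=(0,0) retry=(0,0))
step 2 (B LOAD): counter=7 r=(0,7) succ=(0,0) retry=(0,0)
step 3 (A CAS): counter=7 r=(0,7) succ=(0,0) retry=(1,0)
step 4 (A LOAD): counter=7 r=(7,7) succ=(0,0) retry=(1,0)
step 5 (A CAS): counter=8 r=(7,7) succ=(1,0) retry=(1,0)
step 6 (B CAS): counter=8 r=(7,7) succ=(1,0) retry=(1,1)
step 7 (B LOAD): counter=8 r=(7,8) succ=(1,0) retry=(1,1)
step 8 (B CAS): counter=9 r=(7,8) succ=(1,1) retry=(1,1)

counter=9 r=(7,8) succ=(1,1) retry=(1,1)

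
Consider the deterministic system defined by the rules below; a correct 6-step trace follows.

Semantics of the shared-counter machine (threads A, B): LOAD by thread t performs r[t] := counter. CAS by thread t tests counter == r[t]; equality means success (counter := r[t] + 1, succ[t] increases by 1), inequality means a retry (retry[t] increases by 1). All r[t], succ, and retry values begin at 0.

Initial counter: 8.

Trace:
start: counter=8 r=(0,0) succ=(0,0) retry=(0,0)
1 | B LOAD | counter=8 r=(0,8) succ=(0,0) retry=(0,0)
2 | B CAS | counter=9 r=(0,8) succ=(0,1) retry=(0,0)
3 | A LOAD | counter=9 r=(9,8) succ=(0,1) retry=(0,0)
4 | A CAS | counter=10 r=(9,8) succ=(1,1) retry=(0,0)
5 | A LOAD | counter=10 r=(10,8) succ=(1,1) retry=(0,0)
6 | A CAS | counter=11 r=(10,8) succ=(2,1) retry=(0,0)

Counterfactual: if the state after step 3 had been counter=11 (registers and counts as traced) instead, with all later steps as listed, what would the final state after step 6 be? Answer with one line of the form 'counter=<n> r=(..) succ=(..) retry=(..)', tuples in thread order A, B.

counter=12 r=(11,8) succ=(1,1) retry=(1,0)

state after step 3 := counter=11 r=(9,8) succ=(0,1) retry=(0,0)
4 | A CAS | counter=11 r=(9,8) succ=(0,1) retry=(1,0)
5 | A LOAD | counter=11 r=(11,8) succ=(0,1) retry=(1,0)
6 | A CAS | counter=12 r=(11,8) succ=(1,1) retry=(1,0)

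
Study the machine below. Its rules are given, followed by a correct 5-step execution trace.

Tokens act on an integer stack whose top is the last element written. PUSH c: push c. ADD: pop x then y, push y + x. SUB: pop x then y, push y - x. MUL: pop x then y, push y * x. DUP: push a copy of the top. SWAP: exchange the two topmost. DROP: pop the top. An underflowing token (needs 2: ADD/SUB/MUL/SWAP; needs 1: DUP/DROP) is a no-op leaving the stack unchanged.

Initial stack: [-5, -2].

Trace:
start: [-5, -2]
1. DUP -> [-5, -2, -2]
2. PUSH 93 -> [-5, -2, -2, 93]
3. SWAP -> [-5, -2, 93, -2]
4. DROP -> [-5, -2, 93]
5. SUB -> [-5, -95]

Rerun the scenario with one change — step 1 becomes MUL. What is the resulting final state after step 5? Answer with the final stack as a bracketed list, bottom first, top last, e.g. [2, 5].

(re-executing from step 1 with the substitution; state before step 1: [-5, -2])
1. MUL -> [10]
2. PUSH 93 -> [10, 93]
3. SWAP -> [93, 10]
4. DROP -> [93]
5. SUB -> [93]

[93]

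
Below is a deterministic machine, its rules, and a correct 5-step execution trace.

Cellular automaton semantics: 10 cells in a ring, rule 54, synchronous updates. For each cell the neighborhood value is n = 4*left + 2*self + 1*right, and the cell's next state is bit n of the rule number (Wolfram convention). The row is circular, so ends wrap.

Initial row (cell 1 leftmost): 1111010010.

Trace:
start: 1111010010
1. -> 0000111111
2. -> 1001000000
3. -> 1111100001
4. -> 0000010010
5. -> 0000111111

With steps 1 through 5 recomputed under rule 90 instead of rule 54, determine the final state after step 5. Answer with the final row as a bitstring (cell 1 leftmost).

1111101101

(re-executing steps 1..5 under rule 90; state before step 1: 1111010010)
1. -> 1001001100
2. -> 0110111111
3. -> 0110100001
4. -> 0110010010
5. -> 1111101101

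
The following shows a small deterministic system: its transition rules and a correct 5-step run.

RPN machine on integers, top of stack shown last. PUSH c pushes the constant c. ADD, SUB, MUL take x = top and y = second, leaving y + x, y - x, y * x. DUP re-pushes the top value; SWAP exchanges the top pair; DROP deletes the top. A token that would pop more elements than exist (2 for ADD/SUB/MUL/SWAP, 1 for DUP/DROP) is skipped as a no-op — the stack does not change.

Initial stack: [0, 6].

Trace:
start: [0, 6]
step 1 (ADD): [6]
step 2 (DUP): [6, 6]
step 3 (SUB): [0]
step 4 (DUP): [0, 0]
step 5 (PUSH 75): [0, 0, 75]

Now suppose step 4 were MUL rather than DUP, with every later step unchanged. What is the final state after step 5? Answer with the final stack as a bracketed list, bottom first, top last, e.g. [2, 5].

[0, 75]

(re-executing from step 4 with the substitution; state before step 4: [0])
step 4 (MUL): [0]
step 5 (PUSH 75): [0, 75]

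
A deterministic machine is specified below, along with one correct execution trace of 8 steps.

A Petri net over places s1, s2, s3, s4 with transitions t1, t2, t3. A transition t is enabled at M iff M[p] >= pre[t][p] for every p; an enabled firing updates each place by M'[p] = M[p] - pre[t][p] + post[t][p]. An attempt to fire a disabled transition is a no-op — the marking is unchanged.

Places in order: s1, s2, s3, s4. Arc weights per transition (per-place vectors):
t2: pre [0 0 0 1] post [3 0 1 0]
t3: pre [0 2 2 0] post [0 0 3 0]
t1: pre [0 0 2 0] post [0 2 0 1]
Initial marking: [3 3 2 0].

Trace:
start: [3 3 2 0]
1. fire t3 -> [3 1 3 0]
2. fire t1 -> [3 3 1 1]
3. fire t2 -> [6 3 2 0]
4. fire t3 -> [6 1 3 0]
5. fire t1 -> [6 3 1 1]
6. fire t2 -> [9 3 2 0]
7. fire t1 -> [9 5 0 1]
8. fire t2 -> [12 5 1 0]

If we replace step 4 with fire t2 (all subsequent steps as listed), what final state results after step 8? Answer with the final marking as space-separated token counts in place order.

9 5 1 0

(re-executing from step 4 with the substitution; state before step 4: [6 3 2 0])
4. fire t2 -> [6 3 2 0]
5. fire t1 -> [6 5 0 1]
6. fire t2 -> [9 5 1 0]
7. fire t1 -> [9 5 1 0]
8. fire t2 -> [9 5 1 0]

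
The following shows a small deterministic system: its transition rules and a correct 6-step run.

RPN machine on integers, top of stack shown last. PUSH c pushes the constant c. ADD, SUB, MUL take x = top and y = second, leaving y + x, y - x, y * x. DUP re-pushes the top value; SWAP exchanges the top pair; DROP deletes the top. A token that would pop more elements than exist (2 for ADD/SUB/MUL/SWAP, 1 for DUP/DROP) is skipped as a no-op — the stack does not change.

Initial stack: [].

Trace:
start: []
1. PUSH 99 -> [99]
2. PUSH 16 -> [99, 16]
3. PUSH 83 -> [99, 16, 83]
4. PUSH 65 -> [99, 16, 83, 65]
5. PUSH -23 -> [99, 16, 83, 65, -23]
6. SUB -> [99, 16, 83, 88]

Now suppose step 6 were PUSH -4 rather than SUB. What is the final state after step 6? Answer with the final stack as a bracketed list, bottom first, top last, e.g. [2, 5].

[99, 16, 83, 65, -23, -4]

(re-executing from step 6 with the substitution; state before step 6: [99, 16, 83, 65, -23])
6. PUSH -4 -> [99, 16, 83, 65, -23, -4]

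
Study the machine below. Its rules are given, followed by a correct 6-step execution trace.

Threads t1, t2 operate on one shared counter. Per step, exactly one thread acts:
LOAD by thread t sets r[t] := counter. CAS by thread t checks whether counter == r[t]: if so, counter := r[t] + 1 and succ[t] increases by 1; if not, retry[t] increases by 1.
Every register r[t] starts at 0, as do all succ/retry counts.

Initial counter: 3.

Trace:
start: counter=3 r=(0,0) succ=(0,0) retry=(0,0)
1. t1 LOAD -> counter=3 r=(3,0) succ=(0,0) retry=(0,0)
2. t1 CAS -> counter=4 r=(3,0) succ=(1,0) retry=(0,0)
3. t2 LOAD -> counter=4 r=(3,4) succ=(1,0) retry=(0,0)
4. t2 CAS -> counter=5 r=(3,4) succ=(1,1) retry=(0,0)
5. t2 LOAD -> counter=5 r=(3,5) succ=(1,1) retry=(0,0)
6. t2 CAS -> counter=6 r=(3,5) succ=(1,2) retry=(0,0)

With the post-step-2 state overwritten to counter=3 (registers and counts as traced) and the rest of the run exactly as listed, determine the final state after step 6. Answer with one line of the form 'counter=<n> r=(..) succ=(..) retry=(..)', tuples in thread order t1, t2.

state after step 2 := counter=3 r=(3,0) succ=(1,0) retry=(0,0)
3. t2 LOAD -> counter=3 r=(3,3) succ=(1,0) retry=(0,0)
4. t2 CAS -> counter=4 r=(3,3) succ=(1,1) retry=(0,0)
5. t2 LOAD -> counter=4 r=(3,4) succ=(1,1) retry=(0,0)
6. t2 CAS -> counter=5 r=(3,4) succ=(1,2) retry=(0,0)

counter=5 r=(3,4) succ=(1,2) retry=(0,0)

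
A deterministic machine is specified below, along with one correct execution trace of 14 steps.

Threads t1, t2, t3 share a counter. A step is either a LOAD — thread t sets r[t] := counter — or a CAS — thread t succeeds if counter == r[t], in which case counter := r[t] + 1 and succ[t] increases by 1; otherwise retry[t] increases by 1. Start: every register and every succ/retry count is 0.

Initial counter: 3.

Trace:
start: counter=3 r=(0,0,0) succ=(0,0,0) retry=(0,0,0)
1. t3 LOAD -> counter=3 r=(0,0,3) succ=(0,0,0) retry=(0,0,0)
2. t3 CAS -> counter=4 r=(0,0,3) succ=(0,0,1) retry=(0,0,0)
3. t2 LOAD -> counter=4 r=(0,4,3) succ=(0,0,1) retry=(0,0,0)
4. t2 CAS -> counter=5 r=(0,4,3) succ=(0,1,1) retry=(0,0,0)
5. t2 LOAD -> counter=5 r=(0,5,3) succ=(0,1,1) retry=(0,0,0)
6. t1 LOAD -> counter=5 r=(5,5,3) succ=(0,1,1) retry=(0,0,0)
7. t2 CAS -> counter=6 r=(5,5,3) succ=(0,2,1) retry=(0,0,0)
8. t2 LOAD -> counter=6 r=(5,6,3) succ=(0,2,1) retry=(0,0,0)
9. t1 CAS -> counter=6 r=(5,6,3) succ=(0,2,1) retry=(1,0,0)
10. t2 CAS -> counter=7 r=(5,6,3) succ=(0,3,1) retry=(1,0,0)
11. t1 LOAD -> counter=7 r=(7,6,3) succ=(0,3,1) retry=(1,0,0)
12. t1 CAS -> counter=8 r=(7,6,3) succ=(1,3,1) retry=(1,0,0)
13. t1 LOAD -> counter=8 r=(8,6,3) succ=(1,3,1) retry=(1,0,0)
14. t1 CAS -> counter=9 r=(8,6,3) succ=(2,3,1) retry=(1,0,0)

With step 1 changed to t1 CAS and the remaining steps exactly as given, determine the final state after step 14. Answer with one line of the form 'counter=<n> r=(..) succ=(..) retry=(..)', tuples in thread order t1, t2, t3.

counter=8 r=(7,5,0) succ=(2,3,0) retry=(2,0,1)

(re-executing from step 1 with the substitution; state before step 1: counter=3 r=(0,0,0) succ=(0,0,0) retry=(0,0,0))
1. t1 CAS -> counter=3 r=(0,0,0) succ=(0,0,0) retry=(1,0,0)
2. t3 CAS -> counter=3 r=(0,0,0) succ=(0,0,0) retry=(1,0,1)
3. t2 LOAD -> counter=3 r=(0,3,0) succ=(0,0,0) retry=(1,0,1)
4. t2 CAS -> counter=4 r=(0,3,0) succ=(0,1,0) retry=(1,0,1)
5. t2 LOAD -> counter=4 r=(0,4,0) succ=(0,1,0) retry=(1,0,1)
6. t1 LOAD -> counter=4 r=(4,4,0) succ=(0,1,0) retry=(1,0,1)
7. t2 CAS -> counter=5 r=(4,4,0) succ=(0,2,0) retry=(1,0,1)
8. t2 LOAD -> counter=5 r=(4,5,0) succ=(0,2,0) retry=(1,0,1)
9. t1 CAS -> counter=5 r=(4,5,0) succ=(0,2,0) retry=(2,0,1)
10. t2 CAS -> counter=6 r=(4,5,0) succ=(0,3,0) retry=(2,0,1)
11. t1 LOAD -> counter=6 r=(6,5,0) succ=(0,3,0) retry=(2,0,1)
12. t1 CAS -> counter=7 r=(6,5,0) succ=(1,3,0) retry=(2,0,1)
13. t1 LOAD -> counter=7 r=(7,5,0) succ=(1,3,0) retry=(2,0,1)
14. t1 CAS -> counter=8 r=(7,5,0) succ=(2,3,0) retry=(2,0,1)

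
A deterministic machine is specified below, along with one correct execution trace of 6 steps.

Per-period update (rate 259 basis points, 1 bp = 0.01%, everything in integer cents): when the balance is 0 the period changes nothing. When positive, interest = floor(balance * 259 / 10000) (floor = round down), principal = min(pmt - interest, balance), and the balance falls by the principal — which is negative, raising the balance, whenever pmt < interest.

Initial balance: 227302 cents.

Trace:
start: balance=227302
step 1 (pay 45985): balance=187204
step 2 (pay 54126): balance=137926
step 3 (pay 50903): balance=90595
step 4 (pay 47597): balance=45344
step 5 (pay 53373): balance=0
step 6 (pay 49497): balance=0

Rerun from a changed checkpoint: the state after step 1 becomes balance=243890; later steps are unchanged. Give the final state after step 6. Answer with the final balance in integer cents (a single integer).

state after step 1 := balance=243890
step 2 (pay 54126): balance=196080
step 3 (pay 50903): balance=150255
step 4 (pay 47597): balance=106549
step 5 (pay 53373): balance=55935
step 6 (pay 49497): balance=7886

7886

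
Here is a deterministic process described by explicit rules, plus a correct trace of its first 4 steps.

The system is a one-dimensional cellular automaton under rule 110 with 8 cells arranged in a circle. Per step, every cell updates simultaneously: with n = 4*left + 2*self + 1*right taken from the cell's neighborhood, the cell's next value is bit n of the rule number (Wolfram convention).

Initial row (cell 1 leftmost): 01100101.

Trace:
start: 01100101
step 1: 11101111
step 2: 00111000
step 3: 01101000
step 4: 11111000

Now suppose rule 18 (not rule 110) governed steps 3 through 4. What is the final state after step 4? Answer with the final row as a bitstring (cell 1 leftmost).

(re-executing steps 3..4 under rule 18; state before step 3: 00111000)
step 3: 01000100
step 4: 10101010

10101010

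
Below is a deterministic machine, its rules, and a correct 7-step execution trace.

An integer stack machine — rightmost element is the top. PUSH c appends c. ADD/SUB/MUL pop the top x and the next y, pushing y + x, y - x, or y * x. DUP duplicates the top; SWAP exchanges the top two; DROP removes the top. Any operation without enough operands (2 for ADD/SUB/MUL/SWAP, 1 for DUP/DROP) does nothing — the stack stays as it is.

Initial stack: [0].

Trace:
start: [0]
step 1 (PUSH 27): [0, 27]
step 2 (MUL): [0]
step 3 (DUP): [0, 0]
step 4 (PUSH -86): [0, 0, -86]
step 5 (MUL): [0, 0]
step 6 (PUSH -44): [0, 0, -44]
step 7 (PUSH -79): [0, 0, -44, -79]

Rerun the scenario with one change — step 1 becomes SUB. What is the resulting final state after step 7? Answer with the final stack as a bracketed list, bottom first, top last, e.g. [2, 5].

[0, 0, -44, -79]

(re-executing from step 1 with the substitution; state before step 1: [0])
step 1 (SUB): [0]
step 2 (MUL): [0]
step 3 (DUP): [0, 0]
step 4 (PUSH -86): [0, 0, -86]
step 5 (MUL): [0, 0]
step 6 (PUSH -44): [0, 0, -44]
step 7 (PUSH -79): [0, 0, -44, -79]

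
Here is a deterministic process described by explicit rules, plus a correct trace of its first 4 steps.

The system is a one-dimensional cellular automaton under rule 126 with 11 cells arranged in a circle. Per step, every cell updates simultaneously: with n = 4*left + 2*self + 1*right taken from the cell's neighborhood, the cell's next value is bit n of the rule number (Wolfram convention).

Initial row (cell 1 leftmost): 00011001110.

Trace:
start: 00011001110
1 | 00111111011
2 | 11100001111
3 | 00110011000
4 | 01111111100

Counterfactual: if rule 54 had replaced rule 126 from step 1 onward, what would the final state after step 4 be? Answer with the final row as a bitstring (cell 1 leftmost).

(re-executing steps 1..4 under rule 54; state before step 1: 00011001110)
1 | 00100110001
2 | 11111001011
3 | 00000111100
4 | 00001000010

00001000010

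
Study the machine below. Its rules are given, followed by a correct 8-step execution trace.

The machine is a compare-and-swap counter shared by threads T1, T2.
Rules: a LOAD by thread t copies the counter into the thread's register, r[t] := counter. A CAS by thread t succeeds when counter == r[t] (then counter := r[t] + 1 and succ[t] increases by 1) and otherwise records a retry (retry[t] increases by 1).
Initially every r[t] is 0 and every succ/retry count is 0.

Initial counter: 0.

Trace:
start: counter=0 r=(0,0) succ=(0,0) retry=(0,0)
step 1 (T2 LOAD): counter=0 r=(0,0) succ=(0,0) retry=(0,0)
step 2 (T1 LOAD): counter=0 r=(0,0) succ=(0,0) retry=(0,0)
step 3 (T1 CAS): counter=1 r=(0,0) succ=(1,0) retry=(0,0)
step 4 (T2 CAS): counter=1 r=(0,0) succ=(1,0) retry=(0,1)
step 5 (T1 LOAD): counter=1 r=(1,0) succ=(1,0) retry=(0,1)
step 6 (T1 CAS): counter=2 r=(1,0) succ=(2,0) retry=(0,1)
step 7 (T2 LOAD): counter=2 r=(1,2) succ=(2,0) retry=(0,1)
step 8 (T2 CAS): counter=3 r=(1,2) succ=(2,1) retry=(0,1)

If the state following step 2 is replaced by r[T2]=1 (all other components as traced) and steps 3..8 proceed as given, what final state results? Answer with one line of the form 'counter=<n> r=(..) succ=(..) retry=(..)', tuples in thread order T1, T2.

state after step 2 := counter=0 r=(0,1) succ=(0,0) retry=(0,0)
step 3 (T1 CAS): counter=1 r=(0,1) succ=(1,0) retry=(0,0)
step 4 (T2 CAS): counter=2 r=(0,1) succ=(1,1) retry=(0,0)
step 5 (T1 LOAD): counter=2 r=(2,1) succ=(1,1) retry=(0,0)
step 6 (T1 CAS): counter=3 r=(2,1) succ=(2,1) retry=(0,0)
step 7 (T2 LOAD): counter=3 r=(2,3) succ=(2,1) retry=(0,0)
step 8 (T2 CAS): counter=4 r=(2,3) succ=(2,2) retry=(0,0)

counter=4 r=(2,3) succ=(2,2) retry=(0,0)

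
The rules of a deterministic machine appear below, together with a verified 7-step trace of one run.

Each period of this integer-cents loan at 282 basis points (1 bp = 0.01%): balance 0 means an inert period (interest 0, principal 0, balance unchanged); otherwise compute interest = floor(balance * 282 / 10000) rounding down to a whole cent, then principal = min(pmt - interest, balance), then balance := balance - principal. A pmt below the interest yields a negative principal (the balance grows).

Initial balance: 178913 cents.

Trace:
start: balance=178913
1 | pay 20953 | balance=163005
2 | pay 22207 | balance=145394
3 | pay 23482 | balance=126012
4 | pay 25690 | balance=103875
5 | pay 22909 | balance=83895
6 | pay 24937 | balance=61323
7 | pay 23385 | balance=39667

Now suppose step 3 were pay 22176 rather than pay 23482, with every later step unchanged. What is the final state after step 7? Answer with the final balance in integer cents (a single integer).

41127

(re-executing from step 3 with the substitution; state before step 3: balance=145394)
3 | pay 22176 | balance=127318
4 | pay 25690 | balance=105218
5 | pay 22909 | balance=85276
6 | pay 24937 | balance=62743
7 | pay 23385 | balance=41127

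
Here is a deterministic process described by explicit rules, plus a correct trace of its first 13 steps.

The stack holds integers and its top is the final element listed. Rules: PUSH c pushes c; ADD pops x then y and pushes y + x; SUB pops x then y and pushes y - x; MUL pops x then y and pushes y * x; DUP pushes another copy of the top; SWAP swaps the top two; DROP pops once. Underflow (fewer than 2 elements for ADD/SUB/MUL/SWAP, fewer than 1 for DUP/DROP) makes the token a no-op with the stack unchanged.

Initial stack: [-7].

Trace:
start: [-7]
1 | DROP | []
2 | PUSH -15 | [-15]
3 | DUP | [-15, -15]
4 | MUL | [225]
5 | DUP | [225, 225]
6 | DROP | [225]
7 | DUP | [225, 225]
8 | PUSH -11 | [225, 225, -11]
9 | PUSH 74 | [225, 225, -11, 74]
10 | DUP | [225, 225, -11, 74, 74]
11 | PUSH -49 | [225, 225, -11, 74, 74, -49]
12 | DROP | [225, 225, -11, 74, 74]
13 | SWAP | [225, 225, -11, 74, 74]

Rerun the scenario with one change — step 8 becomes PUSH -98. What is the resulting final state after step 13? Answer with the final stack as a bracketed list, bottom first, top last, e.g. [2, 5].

(re-executing from step 8 with the substitution; state before step 8: [225, 225])
8 | PUSH -98 | [225, 225, -98]
9 | PUSH 74 | [225, 225, -98, 74]
10 | DUP | [225, 225, -98, 74, 74]
11 | PUSH -49 | [225, 225, -98, 74, 74, -49]
12 | DROP | [225, 225, -98, 74, 74]
13 | SWAP | [225, 225, -98, 74, 74]

[225, 225, -98, 74, 74]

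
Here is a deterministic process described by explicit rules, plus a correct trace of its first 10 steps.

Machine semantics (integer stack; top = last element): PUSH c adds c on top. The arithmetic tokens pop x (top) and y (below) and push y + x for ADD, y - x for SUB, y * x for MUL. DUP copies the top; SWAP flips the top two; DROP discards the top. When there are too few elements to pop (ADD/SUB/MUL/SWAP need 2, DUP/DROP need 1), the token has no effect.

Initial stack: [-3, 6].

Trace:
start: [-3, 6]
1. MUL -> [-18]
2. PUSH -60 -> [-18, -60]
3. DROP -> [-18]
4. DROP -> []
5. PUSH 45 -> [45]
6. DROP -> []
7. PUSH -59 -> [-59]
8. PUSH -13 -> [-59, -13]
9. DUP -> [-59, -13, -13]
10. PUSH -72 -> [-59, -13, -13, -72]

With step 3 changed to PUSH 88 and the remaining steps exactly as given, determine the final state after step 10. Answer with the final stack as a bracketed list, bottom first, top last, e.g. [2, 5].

(re-executing from step 3 with the substitution; state before step 3: [-18, -60])
3. PUSH 88 -> [-18, -60, 88]
4. DROP -> [-18, -60]
5. PUSH 45 -> [-18, -60, 45]
6. DROP -> [-18, -60]
7. PUSH -59 -> [-18, -60, -59]
8. PUSH -13 -> [-18, -60, -59, -13]
9. DUP -> [-18, -60, -59, -13, -13]
10. PUSH -72 -> [-18, -60, -59, -13, -13, -72]

[-18, -60, -59, -13, -13, -72]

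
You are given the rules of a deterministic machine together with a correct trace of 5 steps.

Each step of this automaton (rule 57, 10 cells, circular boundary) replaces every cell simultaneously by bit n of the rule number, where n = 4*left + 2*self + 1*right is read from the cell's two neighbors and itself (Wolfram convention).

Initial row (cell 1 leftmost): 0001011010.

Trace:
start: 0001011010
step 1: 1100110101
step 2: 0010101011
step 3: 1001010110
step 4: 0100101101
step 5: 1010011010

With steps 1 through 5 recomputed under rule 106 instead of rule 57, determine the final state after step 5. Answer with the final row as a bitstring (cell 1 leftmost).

(re-executing steps 1..5 under rule 106; state before step 1: 0001011010)
step 1: 0010111100
step 2: 0101100100
step 3: 1011101000
step 4: 0110110001
step 5: 1111110010

1111110010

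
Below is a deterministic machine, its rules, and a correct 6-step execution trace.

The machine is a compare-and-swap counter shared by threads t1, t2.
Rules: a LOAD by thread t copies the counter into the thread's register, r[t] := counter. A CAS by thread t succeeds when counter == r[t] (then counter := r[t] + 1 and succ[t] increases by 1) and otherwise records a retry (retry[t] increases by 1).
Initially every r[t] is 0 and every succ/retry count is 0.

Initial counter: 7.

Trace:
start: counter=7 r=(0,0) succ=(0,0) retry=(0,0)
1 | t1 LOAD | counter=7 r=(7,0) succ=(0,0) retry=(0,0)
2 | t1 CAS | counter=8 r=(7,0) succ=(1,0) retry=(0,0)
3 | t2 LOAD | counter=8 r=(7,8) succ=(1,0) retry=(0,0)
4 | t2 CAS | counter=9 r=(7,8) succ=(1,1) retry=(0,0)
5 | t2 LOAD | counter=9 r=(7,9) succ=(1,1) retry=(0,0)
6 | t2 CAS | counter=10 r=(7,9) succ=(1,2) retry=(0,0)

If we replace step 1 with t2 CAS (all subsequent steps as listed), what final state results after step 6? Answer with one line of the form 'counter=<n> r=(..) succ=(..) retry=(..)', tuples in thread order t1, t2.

counter=9 r=(0,8) succ=(0,2) retry=(1,1)

(re-executing from step 1 with the substitution; state before step 1: counter=7 r=(0,0) succ=(0,0) retry=(0,0))
1 | t2 CAS | counter=7 r=(0,0) succ=(0,0) retry=(0,1)
2 | t1 CAS | counter=7 r=(0,0) succ=(0,0) retry=(1,1)
3 | t2 LOAD | counter=7 r=(0,7) succ=(0,0) retry=(1,1)
4 | t2 CAS | counter=8 r=(0,7) succ=(0,1) retry=(1,1)
5 | t2 LOAD | counter=8 r=(0,8) succ=(0,1) retry=(1,1)
6 | t2 CAS | counter=9 r=(0,8) succ=(0,2) retry=(1,1)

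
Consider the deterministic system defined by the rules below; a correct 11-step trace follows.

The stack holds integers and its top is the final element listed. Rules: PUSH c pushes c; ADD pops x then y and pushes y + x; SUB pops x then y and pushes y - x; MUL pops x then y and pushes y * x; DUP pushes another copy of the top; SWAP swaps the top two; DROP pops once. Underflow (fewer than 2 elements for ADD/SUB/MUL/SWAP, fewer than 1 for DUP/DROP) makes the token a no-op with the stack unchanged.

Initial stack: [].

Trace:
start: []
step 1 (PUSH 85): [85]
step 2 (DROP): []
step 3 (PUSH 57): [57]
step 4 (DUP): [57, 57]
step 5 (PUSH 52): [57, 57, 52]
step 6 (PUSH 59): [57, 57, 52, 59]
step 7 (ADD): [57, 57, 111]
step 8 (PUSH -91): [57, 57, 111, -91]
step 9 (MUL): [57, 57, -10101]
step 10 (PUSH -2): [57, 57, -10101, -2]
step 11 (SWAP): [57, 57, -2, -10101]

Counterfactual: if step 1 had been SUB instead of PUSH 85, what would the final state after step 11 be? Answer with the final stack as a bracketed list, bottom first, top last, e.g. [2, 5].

[57, 57, -2, -10101]

(re-executing from step 1 with the substitution; state before step 1: [])
step 1 (SUB): []
step 2 (DROP): []
step 3 (PUSH 57): [57]
step 4 (DUP): [57, 57]
step 5 (PUSH 52): [57, 57, 52]
step 6 (PUSH 59): [57, 57, 52, 59]
step 7 (ADD): [57, 57, 111]
step 8 (PUSH -91): [57, 57, 111, -91]
step 9 (MUL): [57, 57, -10101]
step 10 (PUSH -2): [57, 57, -10101, -2]
step 11 (SWAP): [57, 57, -2, -10101]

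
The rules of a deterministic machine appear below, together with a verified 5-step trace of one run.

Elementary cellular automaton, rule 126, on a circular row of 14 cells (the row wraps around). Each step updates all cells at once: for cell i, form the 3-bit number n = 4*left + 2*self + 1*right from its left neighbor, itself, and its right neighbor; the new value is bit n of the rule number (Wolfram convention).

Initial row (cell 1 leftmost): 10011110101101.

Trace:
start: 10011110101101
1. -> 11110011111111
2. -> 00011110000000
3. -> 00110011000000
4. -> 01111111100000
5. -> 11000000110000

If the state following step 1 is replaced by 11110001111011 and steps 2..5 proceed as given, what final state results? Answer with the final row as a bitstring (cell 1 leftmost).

00110000011000

state after step 1 := 11110001111011
2. -> 00011011001110
3. -> 00111111111011
4. -> 11100000001111
5. -> 00110000011000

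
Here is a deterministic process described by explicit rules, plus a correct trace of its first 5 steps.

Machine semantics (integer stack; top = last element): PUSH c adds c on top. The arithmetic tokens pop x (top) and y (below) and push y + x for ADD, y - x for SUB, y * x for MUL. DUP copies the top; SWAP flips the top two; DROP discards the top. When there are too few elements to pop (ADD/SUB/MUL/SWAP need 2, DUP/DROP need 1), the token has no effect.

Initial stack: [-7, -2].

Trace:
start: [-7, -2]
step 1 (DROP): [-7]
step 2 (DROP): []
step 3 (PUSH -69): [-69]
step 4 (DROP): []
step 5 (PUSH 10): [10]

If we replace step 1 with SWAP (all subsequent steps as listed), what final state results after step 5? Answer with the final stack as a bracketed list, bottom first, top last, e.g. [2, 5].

[-2, 10]

(re-executing from step 1 with the substitution; state before step 1: [-7, -2])
step 1 (SWAP): [-2, -7]
step 2 (DROP): [-2]
step 3 (PUSH -69): [-2, -69]
step 4 (DROP): [-2]
step 5 (PUSH 10): [-2, 10]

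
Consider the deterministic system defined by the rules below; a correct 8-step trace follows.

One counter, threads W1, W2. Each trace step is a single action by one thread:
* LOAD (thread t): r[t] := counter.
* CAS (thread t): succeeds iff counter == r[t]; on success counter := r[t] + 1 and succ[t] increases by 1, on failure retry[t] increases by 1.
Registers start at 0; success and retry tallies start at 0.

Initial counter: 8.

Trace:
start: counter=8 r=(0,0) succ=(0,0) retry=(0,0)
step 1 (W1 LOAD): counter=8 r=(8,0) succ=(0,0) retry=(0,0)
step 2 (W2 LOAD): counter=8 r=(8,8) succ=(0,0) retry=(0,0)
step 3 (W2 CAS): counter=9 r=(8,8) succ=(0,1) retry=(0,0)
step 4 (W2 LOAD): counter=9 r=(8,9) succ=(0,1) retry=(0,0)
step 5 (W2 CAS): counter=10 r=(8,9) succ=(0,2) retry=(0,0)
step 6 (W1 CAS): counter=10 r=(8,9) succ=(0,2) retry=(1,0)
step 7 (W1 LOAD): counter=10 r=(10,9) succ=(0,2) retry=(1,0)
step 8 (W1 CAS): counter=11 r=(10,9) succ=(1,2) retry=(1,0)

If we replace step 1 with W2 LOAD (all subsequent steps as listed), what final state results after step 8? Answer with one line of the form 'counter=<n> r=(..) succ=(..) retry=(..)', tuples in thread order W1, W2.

counter=11 r=(10,9) succ=(1,2) retry=(1,0)

(re-executing from step 1 with the substitution; state before step 1: counter=8 r=(0,0) succ=(0,0) retry=(0,0))
step 1 (W2 LOAD): counter=8 r=(0,8) succ=(0,0) retry=(0,0)
step 2 (W2 LOAD): counter=8 r=(0,8) succ=(0,0) retry=(0,0)
step 3 (W2 CAS): counter=9 r=(0,8) succ=(0,1) retry=(0,0)
step 4 (W2 LOAD): counter=9 r=(0,9) succ=(0,1) retry=(0,0)
step 5 (W2 CAS): counter=10 r=(0,9) succ=(0,2) retry=(0,0)
step 6 (W1 CAS): counter=10 r=(0,9) succ=(0,2) retry=(1,0)
step 7 (W1 LOAD): counter=10 r=(10,9) succ=(0,2) retry=(1,0)
step 8 (W1 CAS): counter=11 r=(10,9) succ=(1,2) retry=(1,0)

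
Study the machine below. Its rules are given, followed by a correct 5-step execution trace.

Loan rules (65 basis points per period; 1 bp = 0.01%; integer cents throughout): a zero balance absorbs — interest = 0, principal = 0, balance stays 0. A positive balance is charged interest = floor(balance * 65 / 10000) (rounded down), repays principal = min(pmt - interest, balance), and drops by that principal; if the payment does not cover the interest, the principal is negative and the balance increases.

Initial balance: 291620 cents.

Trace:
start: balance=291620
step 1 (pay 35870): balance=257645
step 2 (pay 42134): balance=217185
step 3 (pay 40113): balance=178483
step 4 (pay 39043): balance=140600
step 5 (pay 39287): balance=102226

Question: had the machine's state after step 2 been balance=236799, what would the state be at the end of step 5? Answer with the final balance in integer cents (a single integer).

state after step 2 := balance=236799
step 3 (pay 40113): balance=198225
step 4 (pay 39043): balance=160470
step 5 (pay 39287): balance=122226

122226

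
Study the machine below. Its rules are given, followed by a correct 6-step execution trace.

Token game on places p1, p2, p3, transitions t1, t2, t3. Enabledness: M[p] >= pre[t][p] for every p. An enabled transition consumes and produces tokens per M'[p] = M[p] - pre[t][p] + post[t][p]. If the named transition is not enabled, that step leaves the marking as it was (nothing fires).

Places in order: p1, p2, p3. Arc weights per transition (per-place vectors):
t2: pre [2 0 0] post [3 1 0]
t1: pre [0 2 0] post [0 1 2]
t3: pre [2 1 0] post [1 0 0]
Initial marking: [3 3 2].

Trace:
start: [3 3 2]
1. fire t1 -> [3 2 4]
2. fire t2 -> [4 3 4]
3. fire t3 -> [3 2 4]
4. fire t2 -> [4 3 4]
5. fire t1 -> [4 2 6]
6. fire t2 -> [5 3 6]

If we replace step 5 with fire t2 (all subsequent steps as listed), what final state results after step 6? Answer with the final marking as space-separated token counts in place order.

(re-executing from step 5 with the substitution; state before step 5: [4 3 4])
5. fire t2 -> [5 4 4]
6. fire t2 -> [6 5 4]

6 5 4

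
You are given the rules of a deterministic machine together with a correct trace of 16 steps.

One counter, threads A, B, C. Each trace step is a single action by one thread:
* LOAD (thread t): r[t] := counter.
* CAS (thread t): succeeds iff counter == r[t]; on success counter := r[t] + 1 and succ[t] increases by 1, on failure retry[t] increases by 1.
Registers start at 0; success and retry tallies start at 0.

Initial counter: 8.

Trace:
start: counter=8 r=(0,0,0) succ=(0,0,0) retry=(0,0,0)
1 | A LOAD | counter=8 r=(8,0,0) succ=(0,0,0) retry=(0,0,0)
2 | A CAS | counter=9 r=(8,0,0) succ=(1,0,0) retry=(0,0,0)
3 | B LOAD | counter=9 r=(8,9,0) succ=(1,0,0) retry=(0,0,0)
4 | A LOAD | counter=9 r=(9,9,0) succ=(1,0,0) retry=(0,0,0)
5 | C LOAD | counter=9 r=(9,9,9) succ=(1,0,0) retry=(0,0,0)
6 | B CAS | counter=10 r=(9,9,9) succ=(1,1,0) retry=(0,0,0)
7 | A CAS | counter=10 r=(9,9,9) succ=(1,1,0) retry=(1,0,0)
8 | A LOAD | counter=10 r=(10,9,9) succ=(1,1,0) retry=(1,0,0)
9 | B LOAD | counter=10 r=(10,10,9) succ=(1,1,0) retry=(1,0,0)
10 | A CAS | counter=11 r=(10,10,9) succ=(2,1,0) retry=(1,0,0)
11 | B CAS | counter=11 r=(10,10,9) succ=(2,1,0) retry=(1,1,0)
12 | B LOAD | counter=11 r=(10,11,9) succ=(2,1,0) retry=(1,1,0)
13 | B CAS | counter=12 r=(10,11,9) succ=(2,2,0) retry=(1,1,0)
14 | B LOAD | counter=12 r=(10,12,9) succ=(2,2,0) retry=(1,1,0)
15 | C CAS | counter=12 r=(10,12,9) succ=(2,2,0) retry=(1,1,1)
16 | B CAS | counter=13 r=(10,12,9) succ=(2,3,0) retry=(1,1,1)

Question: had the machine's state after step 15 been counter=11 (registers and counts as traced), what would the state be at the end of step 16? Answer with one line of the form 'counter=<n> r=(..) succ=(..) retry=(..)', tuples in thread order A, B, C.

state after step 15 := counter=11 r=(10,12,9) succ=(2,2,0) retry=(1,1,1)
16 | B CAS | counter=11 r=(10,12,9) succ=(2,2,0) retry=(1,2,1)

counter=11 r=(10,12,9) succ=(2,2,0) retry=(1,2,1)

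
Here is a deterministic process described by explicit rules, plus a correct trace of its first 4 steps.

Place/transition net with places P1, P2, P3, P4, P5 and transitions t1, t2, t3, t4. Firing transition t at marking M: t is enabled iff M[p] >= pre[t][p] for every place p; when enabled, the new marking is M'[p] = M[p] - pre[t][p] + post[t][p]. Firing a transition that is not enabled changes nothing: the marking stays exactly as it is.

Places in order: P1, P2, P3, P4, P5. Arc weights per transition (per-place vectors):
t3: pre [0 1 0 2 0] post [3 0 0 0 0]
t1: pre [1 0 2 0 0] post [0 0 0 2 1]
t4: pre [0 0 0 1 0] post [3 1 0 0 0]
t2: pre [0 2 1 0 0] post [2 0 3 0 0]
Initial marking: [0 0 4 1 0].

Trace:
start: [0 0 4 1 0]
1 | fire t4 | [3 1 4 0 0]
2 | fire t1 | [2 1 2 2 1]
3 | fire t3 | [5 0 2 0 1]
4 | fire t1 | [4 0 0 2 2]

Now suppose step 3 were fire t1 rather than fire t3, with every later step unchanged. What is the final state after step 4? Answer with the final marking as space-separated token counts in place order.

(re-executing from step 3 with the substitution; state before step 3: [2 1 2 2 1])
3 | fire t1 | [1 1 0 4 2]
4 | fire t1 | [1 1 0 4 2]

1 1 0 4 2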